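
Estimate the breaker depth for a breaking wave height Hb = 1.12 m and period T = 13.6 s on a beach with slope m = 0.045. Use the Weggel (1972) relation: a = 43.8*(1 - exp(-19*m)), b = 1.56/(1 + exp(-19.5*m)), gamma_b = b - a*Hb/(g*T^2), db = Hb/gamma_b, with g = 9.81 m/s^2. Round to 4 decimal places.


a = 43.8 * (1 - exp(-19 * m))
exp(-19 * 0.045) = exp(-0.8550) = 0.425283
a = 43.8 * (1 - 0.425283) = 25.172596
b = 1.56 / (1 + exp(-19.5 * m))
exp(-19.5 * 0.045) = exp(-0.8775) = 0.415821
b = 1.56 / (1 + 0.415821) = 1.101834
Hb / (g * T^2) = 1.12 / (9.81 * 13.6^2) = 1.12 / 1814.4576 = 0.00061726
gamma_b = b - a * Hb/(g*T^2) = 1.101834 - 25.172596 * 0.00061726 = 1.086296
db = Hb / gamma_b = 1.12 / 1.086296
db = 1.0310 m

1.0310


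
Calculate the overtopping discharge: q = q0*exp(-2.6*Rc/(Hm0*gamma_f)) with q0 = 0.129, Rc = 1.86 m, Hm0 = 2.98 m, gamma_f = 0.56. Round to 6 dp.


q = q0 * exp(-2.6 * Rc / (Hm0 * gamma_f))
Exponent = -2.6 * 1.86 / (2.98 * 0.56)
= -2.6 * 1.86 / 1.6688
= -2.897891
exp(-2.897891) = 0.055139
q = 0.129 * 0.055139
q = 0.007113 m^3/s/m

0.007113


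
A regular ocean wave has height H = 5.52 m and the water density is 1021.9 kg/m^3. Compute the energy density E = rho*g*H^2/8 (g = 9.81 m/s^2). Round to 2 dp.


E = (1/8) * rho * g * H^2
E = (1/8) * 1021.9 * 9.81 * 5.52^2
E = 0.125 * 1021.9 * 9.81 * 30.4704
E = 38182.61 J/m^2

38182.61


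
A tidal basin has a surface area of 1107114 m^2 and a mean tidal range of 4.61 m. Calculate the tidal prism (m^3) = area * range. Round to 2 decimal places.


Tidal prism = Area * Tidal range
P = 1107114 * 4.61
P = 5103795.54 m^3

5103795.54


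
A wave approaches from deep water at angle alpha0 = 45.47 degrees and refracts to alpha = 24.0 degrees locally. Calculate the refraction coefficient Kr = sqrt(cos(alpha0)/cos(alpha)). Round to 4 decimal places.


Kr = sqrt(cos(alpha0) / cos(alpha))
cos(45.47) = 0.701283
cos(24.0) = 0.913545
Kr = sqrt(0.701283 / 0.913545)
Kr = sqrt(0.767649)
Kr = 0.8762

0.8762


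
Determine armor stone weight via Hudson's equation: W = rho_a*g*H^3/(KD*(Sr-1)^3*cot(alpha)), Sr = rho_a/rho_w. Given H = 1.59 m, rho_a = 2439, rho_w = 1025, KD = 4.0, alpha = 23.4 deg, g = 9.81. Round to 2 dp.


Sr = rho_a / rho_w = 2439 / 1025 = 2.379512
(Sr - 1) = 1.379512
(Sr - 1)^3 = 2.625286
cot(23.4) = 1 / tan(23.4) = 1 / 0.432739 = 2.310864
Numerator = 2439 * 9.81 * 1.59^3 = 96177.2114
Denominator = 4.0 * 2.625286 * 2.310864 = 24.266713
W = 96177.2114 / 24.266713
W = 3963.34 N

3963.34


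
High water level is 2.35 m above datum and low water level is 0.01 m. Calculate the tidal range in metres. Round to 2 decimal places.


Tidal range = High water - Low water
Tidal range = 2.35 - (0.01)
Tidal range = 2.34 m

2.34


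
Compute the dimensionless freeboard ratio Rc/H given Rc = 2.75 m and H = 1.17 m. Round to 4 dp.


Relative freeboard = Rc / H
= 2.75 / 1.17
= 2.3504

2.3504


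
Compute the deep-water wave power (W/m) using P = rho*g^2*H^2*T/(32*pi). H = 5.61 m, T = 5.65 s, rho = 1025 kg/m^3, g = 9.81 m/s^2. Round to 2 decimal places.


P = rho * g^2 * H^2 * T / (32 * pi)
P = 1025 * 9.81^2 * 5.61^2 * 5.65 / (32 * pi)
P = 1025 * 96.2361 * 31.4721 * 5.65 / 100.53096
P = 174476.20 W/m

174476.20


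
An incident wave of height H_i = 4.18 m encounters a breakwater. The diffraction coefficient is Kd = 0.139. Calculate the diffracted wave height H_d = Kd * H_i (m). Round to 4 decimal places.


H_d = Kd * H_i
H_d = 0.139 * 4.18
H_d = 0.5810 m

0.5810


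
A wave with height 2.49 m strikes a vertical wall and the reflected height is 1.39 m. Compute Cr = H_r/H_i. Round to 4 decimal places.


Cr = H_r / H_i
Cr = 1.39 / 2.49
Cr = 0.5582

0.5582


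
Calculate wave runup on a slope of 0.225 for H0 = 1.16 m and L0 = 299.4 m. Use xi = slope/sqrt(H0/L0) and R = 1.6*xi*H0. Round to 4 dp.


xi = slope / sqrt(H0/L0)
H0/L0 = 1.16/299.4 = 0.003874
sqrt(0.003874) = 0.062245
xi = 0.225 / 0.062245 = 3.614760
R = 1.6 * xi * H0 = 1.6 * 3.614760 * 1.16
R = 6.7090 m

6.7090


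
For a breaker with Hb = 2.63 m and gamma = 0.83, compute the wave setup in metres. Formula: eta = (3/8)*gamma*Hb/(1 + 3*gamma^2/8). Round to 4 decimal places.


eta = (3/8) * gamma * Hb / (1 + 3*gamma^2/8)
Numerator = (3/8) * 0.83 * 2.63 = 0.818587
Denominator = 1 + 3*0.83^2/8 = 1 + 0.258338 = 1.258338
eta = 0.818587 / 1.258338
eta = 0.6505 m

0.6505


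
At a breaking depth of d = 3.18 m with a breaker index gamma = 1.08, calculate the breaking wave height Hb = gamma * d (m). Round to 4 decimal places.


Hb = gamma * d
Hb = 1.08 * 3.18
Hb = 3.4344 m

3.4344


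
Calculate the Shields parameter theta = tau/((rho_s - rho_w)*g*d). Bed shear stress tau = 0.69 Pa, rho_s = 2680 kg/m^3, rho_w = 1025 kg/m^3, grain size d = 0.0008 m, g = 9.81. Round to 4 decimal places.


theta = tau / ((rho_s - rho_w) * g * d)
rho_s - rho_w = 2680 - 1025 = 1655
Denominator = 1655 * 9.81 * 0.0008 = 12.988440
theta = 0.69 / 12.988440
theta = 0.0531

0.0531


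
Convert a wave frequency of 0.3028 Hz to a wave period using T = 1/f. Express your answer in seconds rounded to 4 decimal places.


T = 1 / f
T = 1 / 0.3028
T = 3.3025 s

3.3025


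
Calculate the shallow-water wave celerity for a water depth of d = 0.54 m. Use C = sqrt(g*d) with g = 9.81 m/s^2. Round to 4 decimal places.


Using the shallow-water approximation:
C = sqrt(g * d) = sqrt(9.81 * 0.54)
C = sqrt(5.2974)
C = 2.3016 m/s

2.3016


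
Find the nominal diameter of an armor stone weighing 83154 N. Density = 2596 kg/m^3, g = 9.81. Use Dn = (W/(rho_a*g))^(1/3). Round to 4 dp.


V = W / (rho_a * g)
V = 83154 / (2596 * 9.81)
V = 83154 / 25466.76
V = 3.265197 m^3
Dn = V^(1/3) = 3.265197^(1/3)
Dn = 1.4836 m

1.4836


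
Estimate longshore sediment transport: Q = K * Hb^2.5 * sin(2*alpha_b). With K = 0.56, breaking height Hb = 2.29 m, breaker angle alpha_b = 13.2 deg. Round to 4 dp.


Q = K * Hb^2.5 * sin(2 * alpha_b)
Hb^2.5 = 2.29^2.5 = 7.935763
sin(2 * 13.2) = sin(26.4) = 0.444635
Q = 0.56 * 7.935763 * 0.444635
Q = 1.9760 m^3/s

1.9760


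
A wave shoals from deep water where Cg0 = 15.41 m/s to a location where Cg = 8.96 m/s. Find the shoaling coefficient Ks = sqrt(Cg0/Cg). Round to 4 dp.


Ks = sqrt(Cg0 / Cg)
Ks = sqrt(15.41 / 8.96)
Ks = sqrt(1.7199)
Ks = 1.3114

1.3114


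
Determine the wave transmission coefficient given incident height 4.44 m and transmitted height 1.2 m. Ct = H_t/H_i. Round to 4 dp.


Ct = H_t / H_i
Ct = 1.2 / 4.44
Ct = 0.2703

0.2703


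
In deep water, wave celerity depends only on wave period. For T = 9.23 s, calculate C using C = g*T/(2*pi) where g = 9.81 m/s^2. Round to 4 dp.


We use the deep-water celerity formula:
C = g * T / (2 * pi)
C = 9.81 * 9.23 / (2 * 3.14159...)
C = 90.546300 / 6.283185
C = 14.4109 m/s

14.4109


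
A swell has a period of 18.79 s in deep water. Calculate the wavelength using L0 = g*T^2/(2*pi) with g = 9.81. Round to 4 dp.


L0 = g * T^2 / (2 * pi)
L0 = 9.81 * 18.79^2 / (2 * pi)
L0 = 9.81 * 353.0641 / 6.28319
L0 = 3463.5588 / 6.28319
L0 = 551.2425 m

551.2425


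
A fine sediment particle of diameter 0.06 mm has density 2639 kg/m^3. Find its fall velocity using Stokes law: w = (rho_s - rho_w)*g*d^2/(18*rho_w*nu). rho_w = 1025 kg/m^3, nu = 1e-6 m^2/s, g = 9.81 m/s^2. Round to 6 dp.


w = (rho_s - rho_w) * g * d^2 / (18 * rho_w * nu)
d = 0.06 mm = 0.000060 m
rho_s - rho_w = 2639 - 1025 = 1614
Numerator = 1614 * 9.81 * (0.000060)^2 = 0.000057000024
Denominator = 18 * 1025 * 1e-6 = 0.018450
w = 0.003089 m/s

0.003089


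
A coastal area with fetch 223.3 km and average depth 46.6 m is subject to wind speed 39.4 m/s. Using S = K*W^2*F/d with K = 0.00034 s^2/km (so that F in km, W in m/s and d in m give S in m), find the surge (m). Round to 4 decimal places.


S = K * W^2 * F / d
W^2 = 39.4^2 = 1552.36
S = 0.00034 * 1552.36 * 223.3 / 46.6
Numerator = 0.00034 * 1552.36 * 223.3 = 117.858276
S = 117.858276 / 46.6 = 2.5291 m

2.5291


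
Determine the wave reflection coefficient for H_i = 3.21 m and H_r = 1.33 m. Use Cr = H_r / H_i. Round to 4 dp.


Cr = H_r / H_i
Cr = 1.33 / 3.21
Cr = 0.4143

0.4143


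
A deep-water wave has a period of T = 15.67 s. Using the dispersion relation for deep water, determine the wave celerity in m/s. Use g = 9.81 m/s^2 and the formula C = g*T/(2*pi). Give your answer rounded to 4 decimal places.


We use the deep-water celerity formula:
C = g * T / (2 * pi)
C = 9.81 * 15.67 / (2 * 3.14159...)
C = 153.722700 / 6.283185
C = 24.4657 m/s

24.4657


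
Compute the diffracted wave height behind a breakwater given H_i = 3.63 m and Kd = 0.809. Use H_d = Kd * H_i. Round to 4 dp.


H_d = Kd * H_i
H_d = 0.809 * 3.63
H_d = 2.9367 m

2.9367


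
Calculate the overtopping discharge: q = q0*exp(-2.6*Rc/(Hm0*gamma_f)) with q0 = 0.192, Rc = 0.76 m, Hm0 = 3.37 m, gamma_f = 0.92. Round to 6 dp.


q = q0 * exp(-2.6 * Rc / (Hm0 * gamma_f))
Exponent = -2.6 * 0.76 / (3.37 * 0.92)
= -2.6 * 0.76 / 3.1004
= -0.637337
exp(-0.637337) = 0.528698
q = 0.192 * 0.528698
q = 0.101510 m^3/s/m

0.101510


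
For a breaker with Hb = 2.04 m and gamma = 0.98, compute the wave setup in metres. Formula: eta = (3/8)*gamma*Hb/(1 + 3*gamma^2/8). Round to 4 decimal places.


eta = (3/8) * gamma * Hb / (1 + 3*gamma^2/8)
Numerator = (3/8) * 0.98 * 2.04 = 0.749700
Denominator = 1 + 3*0.98^2/8 = 1 + 0.360150 = 1.360150
eta = 0.749700 / 1.360150
eta = 0.5512 m

0.5512


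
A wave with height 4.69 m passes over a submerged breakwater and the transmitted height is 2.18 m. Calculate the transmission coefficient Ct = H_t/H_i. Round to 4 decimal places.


Ct = H_t / H_i
Ct = 2.18 / 4.69
Ct = 0.4648

0.4648


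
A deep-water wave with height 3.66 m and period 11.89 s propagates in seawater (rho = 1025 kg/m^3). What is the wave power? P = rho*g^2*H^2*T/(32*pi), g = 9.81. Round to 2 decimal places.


P = rho * g^2 * H^2 * T / (32 * pi)
P = 1025 * 9.81^2 * 3.66^2 * 11.89 / (32 * pi)
P = 1025 * 96.2361 * 13.3956 * 11.89 / 100.53096
P = 156280.95 W/m

156280.95


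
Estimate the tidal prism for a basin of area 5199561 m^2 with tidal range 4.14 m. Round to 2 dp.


Tidal prism = Area * Tidal range
P = 5199561 * 4.14
P = 21526182.54 m^3

21526182.54


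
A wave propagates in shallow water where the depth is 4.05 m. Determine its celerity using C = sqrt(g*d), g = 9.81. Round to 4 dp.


Using the shallow-water approximation:
C = sqrt(g * d) = sqrt(9.81 * 4.05)
C = sqrt(39.7305)
C = 6.3032 m/s

6.3032


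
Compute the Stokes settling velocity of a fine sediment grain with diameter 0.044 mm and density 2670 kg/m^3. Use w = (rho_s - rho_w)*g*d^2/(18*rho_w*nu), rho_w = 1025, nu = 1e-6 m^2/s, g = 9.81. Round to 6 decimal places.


w = (rho_s - rho_w) * g * d^2 / (18 * rho_w * nu)
d = 0.044 mm = 0.000044 m
rho_s - rho_w = 2670 - 1025 = 1645
Numerator = 1645 * 9.81 * (0.000044)^2 = 0.000031242103
Denominator = 18 * 1025 * 1e-6 = 0.018450
w = 0.001693 m/s

0.001693


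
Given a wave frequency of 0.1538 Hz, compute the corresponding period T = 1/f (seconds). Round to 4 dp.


T = 1 / f
T = 1 / 0.1538
T = 6.5020 s

6.5020


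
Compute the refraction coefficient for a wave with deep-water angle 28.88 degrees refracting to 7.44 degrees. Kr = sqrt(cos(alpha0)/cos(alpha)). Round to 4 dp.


Kr = sqrt(cos(alpha0) / cos(alpha))
cos(28.88) = 0.875633
cos(7.44) = 0.991581
Kr = sqrt(0.875633 / 0.991581)
Kr = sqrt(0.883068)
Kr = 0.9397

0.9397


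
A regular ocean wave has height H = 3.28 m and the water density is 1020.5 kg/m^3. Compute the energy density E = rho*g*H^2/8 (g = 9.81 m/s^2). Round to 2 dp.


E = (1/8) * rho * g * H^2
E = (1/8) * 1020.5 * 9.81 * 3.28^2
E = 0.125 * 1020.5 * 9.81 * 10.7584
E = 13462.93 J/m^2

13462.93


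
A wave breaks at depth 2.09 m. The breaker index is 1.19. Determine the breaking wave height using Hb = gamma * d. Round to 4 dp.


Hb = gamma * d
Hb = 1.19 * 2.09
Hb = 2.4871 m

2.4871


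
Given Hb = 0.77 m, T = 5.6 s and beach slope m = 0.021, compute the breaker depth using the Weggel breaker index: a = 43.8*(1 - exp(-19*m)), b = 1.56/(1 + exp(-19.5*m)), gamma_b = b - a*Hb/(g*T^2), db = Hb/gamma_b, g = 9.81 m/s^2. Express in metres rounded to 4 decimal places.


a = 43.8 * (1 - exp(-19 * m))
exp(-19 * 0.021) = exp(-0.3990) = 0.670991
a = 43.8 * (1 - 0.670991) = 14.410607
b = 1.56 / (1 + exp(-19.5 * m))
exp(-19.5 * 0.021) = exp(-0.4095) = 0.663982
b = 1.56 / (1 + 0.663982) = 0.937510
Hb / (g * T^2) = 0.77 / (9.81 * 5.6^2) = 0.77 / 307.6416 = 0.00250291
gamma_b = b - a * Hb/(g*T^2) = 0.937510 - 14.410607 * 0.00250291 = 0.901442
db = Hb / gamma_b = 0.77 / 0.901442
db = 0.8542 m

0.8542


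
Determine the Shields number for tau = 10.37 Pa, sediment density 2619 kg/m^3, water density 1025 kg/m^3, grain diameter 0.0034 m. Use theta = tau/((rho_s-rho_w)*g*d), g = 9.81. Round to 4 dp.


theta = tau / ((rho_s - rho_w) * g * d)
rho_s - rho_w = 2619 - 1025 = 1594
Denominator = 1594 * 9.81 * 0.0034 = 53.166276
theta = 10.37 / 53.166276
theta = 0.1950

0.1950


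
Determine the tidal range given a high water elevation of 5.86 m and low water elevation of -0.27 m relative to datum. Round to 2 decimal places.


Tidal range = High water - Low water
Tidal range = 5.86 - (-0.27)
Tidal range = 6.13 m

6.13


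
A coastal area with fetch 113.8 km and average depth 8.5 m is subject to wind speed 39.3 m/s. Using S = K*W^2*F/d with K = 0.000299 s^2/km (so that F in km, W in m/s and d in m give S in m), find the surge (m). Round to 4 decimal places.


S = K * W^2 * F / d
W^2 = 39.3^2 = 1544.49
S = 0.000299 * 1544.49 * 113.8 / 8.5
Numerator = 0.000299 * 1544.49 * 113.8 = 52.553126
S = 52.553126 / 8.5 = 6.1827 m

6.1827


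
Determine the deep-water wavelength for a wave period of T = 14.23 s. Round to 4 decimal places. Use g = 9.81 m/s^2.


L0 = g * T^2 / (2 * pi)
L0 = 9.81 * 14.23^2 / (2 * pi)
L0 = 9.81 * 202.4929 / 6.28319
L0 = 1986.4553 / 6.28319
L0 = 316.1542 m

316.1542


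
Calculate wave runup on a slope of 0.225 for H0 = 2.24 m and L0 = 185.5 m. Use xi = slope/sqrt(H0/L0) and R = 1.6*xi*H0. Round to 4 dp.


xi = slope / sqrt(H0/L0)
H0/L0 = 2.24/185.5 = 0.012075
sqrt(0.012075) = 0.109888
xi = 0.225 / 0.109888 = 2.047531
R = 1.6 * xi * H0 = 1.6 * 2.047531 * 2.24
R = 7.3384 m

7.3384


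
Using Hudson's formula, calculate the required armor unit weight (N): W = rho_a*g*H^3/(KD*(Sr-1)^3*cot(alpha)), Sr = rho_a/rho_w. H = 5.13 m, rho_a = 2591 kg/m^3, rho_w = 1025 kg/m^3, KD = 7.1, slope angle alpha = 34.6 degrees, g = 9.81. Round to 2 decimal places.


Sr = rho_a / rho_w = 2591 / 1025 = 2.527805
(Sr - 1) = 1.527805
(Sr - 1)^3 = 3.566183
cot(34.6) = 1 / tan(34.6) = 1 / 0.689854 = 1.449583
Numerator = 2591 * 9.81 * 5.13^3 = 3431535.6547
Denominator = 7.1 * 3.566183 * 1.449583 = 36.703288
W = 3431535.6547 / 36.703288
W = 93493.96 N

93493.96


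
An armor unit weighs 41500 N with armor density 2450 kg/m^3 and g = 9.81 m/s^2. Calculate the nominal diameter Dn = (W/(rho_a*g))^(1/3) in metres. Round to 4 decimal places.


V = W / (rho_a * g)
V = 41500 / (2450 * 9.81)
V = 41500 / 24034.50
V = 1.726685 m^3
Dn = V^(1/3) = 1.726685^(1/3)
Dn = 1.1997 m

1.1997


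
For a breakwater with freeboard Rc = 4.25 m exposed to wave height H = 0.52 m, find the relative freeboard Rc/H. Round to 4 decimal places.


Relative freeboard = Rc / H
= 4.25 / 0.52
= 8.1731

8.1731


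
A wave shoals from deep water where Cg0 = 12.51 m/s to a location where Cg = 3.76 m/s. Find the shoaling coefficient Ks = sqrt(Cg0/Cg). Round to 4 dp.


Ks = sqrt(Cg0 / Cg)
Ks = sqrt(12.51 / 3.76)
Ks = sqrt(3.3271)
Ks = 1.8240

1.8240


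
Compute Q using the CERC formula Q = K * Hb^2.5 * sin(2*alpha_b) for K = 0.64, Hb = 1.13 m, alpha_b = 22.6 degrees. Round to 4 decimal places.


Q = K * Hb^2.5 * sin(2 * alpha_b)
Hb^2.5 = 1.13^2.5 = 1.357363
sin(2 * 22.6) = sin(45.2) = 0.709571
Q = 0.64 * 1.357363 * 0.709571
Q = 0.6164 m^3/s

0.6164


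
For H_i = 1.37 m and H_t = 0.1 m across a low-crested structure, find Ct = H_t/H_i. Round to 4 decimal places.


Ct = H_t / H_i
Ct = 0.1 / 1.37
Ct = 0.0730

0.0730


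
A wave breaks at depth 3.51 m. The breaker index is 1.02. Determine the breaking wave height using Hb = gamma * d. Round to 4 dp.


Hb = gamma * d
Hb = 1.02 * 3.51
Hb = 3.5802 m

3.5802


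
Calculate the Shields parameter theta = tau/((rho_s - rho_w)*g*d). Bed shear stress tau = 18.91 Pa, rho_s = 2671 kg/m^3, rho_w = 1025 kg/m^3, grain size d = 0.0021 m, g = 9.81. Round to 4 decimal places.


theta = tau / ((rho_s - rho_w) * g * d)
rho_s - rho_w = 2671 - 1025 = 1646
Denominator = 1646 * 9.81 * 0.0021 = 33.909246
theta = 18.91 / 33.909246
theta = 0.5577

0.5577


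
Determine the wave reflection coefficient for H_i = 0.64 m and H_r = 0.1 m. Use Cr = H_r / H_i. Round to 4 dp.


Cr = H_r / H_i
Cr = 0.1 / 0.64
Cr = 0.1563

0.1563


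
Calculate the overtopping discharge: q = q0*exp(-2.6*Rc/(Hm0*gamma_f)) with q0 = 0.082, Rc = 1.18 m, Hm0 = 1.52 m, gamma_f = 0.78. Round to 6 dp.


q = q0 * exp(-2.6 * Rc / (Hm0 * gamma_f))
Exponent = -2.6 * 1.18 / (1.52 * 0.78)
= -2.6 * 1.18 / 1.1856
= -2.587719
exp(-2.587719) = 0.075191
q = 0.082 * 0.075191
q = 0.006166 m^3/s/m

0.006166


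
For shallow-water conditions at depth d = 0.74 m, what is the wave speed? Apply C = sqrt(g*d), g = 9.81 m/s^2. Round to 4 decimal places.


Using the shallow-water approximation:
C = sqrt(g * d) = sqrt(9.81 * 0.74)
C = sqrt(7.2594)
C = 2.6943 m/s

2.6943


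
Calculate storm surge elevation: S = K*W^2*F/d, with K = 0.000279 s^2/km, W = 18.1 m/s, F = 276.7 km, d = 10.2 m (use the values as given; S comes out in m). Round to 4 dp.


S = K * W^2 * F / d
W^2 = 18.1^2 = 327.61
S = 0.000279 * 327.61 * 276.7 / 10.2
Numerator = 0.000279 * 327.61 * 276.7 = 25.291263
S = 25.291263 / 10.2 = 2.4795 m

2.4795


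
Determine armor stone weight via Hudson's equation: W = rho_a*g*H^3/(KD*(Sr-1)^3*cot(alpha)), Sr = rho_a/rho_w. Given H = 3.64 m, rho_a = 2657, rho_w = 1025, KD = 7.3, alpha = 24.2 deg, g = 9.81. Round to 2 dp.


Sr = rho_a / rho_w = 2657 / 1025 = 2.592195
(Sr - 1) = 1.592195
(Sr - 1)^3 = 4.036350
cot(24.2) = 1 / tan(24.2) = 1 / 0.449418 = 2.225101
Numerator = 2657 * 9.81 * 3.64^3 = 1257085.1982
Denominator = 7.3 * 4.036350 * 2.225101 = 65.563396
W = 1257085.1982 / 65.563396
W = 19173.58 N

19173.58


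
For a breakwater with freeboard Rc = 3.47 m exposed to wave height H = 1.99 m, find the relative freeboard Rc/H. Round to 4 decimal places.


Relative freeboard = Rc / H
= 3.47 / 1.99
= 1.7437

1.7437


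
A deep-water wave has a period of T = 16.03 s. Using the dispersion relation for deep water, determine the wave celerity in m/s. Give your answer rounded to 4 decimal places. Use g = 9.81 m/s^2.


We use the deep-water celerity formula:
C = g * T / (2 * pi)
C = 9.81 * 16.03 / (2 * 3.14159...)
C = 157.254300 / 6.283185
C = 25.0278 m/s

25.0278


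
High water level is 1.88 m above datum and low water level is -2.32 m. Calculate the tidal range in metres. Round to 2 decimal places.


Tidal range = High water - Low water
Tidal range = 1.88 - (-2.32)
Tidal range = 4.20 m

4.20


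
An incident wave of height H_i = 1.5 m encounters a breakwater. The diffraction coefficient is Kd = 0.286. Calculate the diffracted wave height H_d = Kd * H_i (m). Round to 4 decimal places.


H_d = Kd * H_i
H_d = 0.286 * 1.5
H_d = 0.4290 m

0.4290


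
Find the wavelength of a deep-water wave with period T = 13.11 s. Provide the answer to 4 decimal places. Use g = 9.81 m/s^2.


L0 = g * T^2 / (2 * pi)
L0 = 9.81 * 13.11^2 / (2 * pi)
L0 = 9.81 * 171.8721 / 6.28319
L0 = 1686.0653 / 6.28319
L0 = 268.3456 m

268.3456


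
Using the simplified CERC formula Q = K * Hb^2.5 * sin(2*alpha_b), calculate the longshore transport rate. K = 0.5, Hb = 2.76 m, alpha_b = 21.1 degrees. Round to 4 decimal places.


Q = K * Hb^2.5 * sin(2 * alpha_b)
Hb^2.5 = 2.76^2.5 = 12.655308
sin(2 * 21.1) = sin(42.2) = 0.671721
Q = 0.5 * 12.655308 * 0.671721
Q = 4.2504 m^3/s

4.2504


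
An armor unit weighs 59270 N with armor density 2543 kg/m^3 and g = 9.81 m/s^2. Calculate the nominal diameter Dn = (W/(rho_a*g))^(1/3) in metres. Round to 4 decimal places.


V = W / (rho_a * g)
V = 59270 / (2543 * 9.81)
V = 59270 / 24946.83
V = 2.375853 m^3
Dn = V^(1/3) = 2.375853^(1/3)
Dn = 1.3344 m

1.3344


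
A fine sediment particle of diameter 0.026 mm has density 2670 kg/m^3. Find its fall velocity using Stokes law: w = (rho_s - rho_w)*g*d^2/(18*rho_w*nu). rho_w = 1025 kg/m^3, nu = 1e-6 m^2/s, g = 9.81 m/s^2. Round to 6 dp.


w = (rho_s - rho_w) * g * d^2 / (18 * rho_w * nu)
d = 0.026 mm = 0.000026 m
rho_s - rho_w = 2670 - 1025 = 1645
Numerator = 1645 * 9.81 * (0.000026)^2 = 0.000010908916
Denominator = 18 * 1025 * 1e-6 = 0.018450
w = 0.000591 m/s

0.000591


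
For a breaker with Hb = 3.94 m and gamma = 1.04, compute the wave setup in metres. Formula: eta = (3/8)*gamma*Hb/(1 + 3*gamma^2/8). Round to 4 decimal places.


eta = (3/8) * gamma * Hb / (1 + 3*gamma^2/8)
Numerator = (3/8) * 1.04 * 3.94 = 1.536600
Denominator = 1 + 3*1.04^2/8 = 1 + 0.405600 = 1.405600
eta = 1.536600 / 1.405600
eta = 1.0932 m

1.0932


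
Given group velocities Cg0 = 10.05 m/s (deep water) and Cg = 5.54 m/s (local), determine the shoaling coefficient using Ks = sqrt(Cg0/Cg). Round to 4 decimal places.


Ks = sqrt(Cg0 / Cg)
Ks = sqrt(10.05 / 5.54)
Ks = sqrt(1.8141)
Ks = 1.3469

1.3469


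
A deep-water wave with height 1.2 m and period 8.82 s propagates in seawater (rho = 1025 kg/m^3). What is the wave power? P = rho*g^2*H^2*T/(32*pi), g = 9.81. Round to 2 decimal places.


P = rho * g^2 * H^2 * T / (32 * pi)
P = 1025 * 9.81^2 * 1.2^2 * 8.82 / (32 * pi)
P = 1025 * 96.2361 * 1.4400 * 8.82 / 100.53096
P = 12462.15 W/m

12462.15


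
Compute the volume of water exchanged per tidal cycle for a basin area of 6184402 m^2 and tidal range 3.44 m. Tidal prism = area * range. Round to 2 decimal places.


Tidal prism = Area * Tidal range
P = 6184402 * 3.44
P = 21274342.88 m^3

21274342.88


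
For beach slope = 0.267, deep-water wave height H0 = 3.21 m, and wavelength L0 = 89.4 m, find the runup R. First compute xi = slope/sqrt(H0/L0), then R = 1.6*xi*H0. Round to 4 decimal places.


xi = slope / sqrt(H0/L0)
H0/L0 = 3.21/89.4 = 0.035906
sqrt(0.035906) = 0.189489
xi = 0.267 / 0.189489 = 1.409054
R = 1.6 * xi * H0 = 1.6 * 1.409054 * 3.21
R = 7.2369 m

7.2369


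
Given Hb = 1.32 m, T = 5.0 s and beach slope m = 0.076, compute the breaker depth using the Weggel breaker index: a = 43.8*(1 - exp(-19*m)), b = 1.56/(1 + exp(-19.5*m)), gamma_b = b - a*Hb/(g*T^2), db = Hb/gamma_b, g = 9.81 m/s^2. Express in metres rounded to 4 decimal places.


a = 43.8 * (1 - exp(-19 * m))
exp(-19 * 0.076) = exp(-1.4440) = 0.235982
a = 43.8 * (1 - 0.235982) = 33.463991
b = 1.56 / (1 + exp(-19.5 * m))
exp(-19.5 * 0.076) = exp(-1.4820) = 0.227183
b = 1.56 / (1 + 0.227183) = 1.271204
Hb / (g * T^2) = 1.32 / (9.81 * 5.0^2) = 1.32 / 245.2500 = 0.00538226
gamma_b = b - a * Hb/(g*T^2) = 1.271204 - 33.463991 * 0.00538226 = 1.091092
db = Hb / gamma_b = 1.32 / 1.091092
db = 1.2098 m

1.2098


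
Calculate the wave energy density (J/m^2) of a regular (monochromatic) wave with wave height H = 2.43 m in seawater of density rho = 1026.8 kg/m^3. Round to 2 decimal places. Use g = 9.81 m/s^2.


E = (1/8) * rho * g * H^2
E = (1/8) * 1026.8 * 9.81 * 2.43^2
E = 0.125 * 1026.8 * 9.81 * 5.9049
E = 7434.94 J/m^2

7434.94


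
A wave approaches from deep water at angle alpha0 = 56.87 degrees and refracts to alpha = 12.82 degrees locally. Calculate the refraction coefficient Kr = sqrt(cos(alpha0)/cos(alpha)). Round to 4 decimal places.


Kr = sqrt(cos(alpha0) / cos(alpha))
cos(56.87) = 0.546541
cos(12.82) = 0.975072
Kr = sqrt(0.546541 / 0.975072)
Kr = sqrt(0.560513)
Kr = 0.7487

0.7487


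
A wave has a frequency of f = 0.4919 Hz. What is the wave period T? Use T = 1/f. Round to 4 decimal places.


T = 1 / f
T = 1 / 0.4919
T = 2.0329 s

2.0329


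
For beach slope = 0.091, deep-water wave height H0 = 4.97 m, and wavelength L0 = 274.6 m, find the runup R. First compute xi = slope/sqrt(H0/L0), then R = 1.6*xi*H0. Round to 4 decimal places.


xi = slope / sqrt(H0/L0)
H0/L0 = 4.97/274.6 = 0.018099
sqrt(0.018099) = 0.134533
xi = 0.091 / 0.134533 = 0.676415
R = 1.6 * xi * H0 = 1.6 * 0.676415 * 4.97
R = 5.3789 m

5.3789


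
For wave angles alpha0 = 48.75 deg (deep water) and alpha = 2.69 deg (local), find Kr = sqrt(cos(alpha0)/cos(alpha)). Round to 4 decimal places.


Kr = sqrt(cos(alpha0) / cos(alpha))
cos(48.75) = 0.659346
cos(2.69) = 0.998898
Kr = sqrt(0.659346 / 0.998898)
Kr = sqrt(0.660073)
Kr = 0.8124

0.8124


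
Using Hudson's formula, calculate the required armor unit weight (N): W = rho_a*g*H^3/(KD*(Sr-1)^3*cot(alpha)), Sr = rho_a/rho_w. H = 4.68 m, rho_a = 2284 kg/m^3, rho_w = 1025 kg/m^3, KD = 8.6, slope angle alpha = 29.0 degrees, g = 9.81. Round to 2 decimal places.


Sr = rho_a / rho_w = 2284 / 1025 = 2.228293
(Sr - 1) = 1.228293
(Sr - 1)^3 = 1.853129
cot(29.0) = 1 / tan(29.0) = 1 / 0.554309 = 1.804048
Numerator = 2284 * 9.81 * 4.68^3 = 2296691.5163
Denominator = 8.6 * 1.853129 * 1.804048 = 28.750942
W = 2296691.5163 / 28.750942
W = 79882.31 N

79882.31


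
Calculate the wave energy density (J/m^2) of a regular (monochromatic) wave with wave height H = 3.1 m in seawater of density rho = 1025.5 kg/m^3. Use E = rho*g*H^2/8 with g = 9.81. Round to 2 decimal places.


E = (1/8) * rho * g * H^2
E = (1/8) * 1025.5 * 9.81 * 3.1^2
E = 0.125 * 1025.5 * 9.81 * 9.6100
E = 12084.76 J/m^2

12084.76


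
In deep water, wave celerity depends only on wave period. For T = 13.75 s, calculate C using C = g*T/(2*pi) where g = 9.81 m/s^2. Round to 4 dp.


We use the deep-water celerity formula:
C = g * T / (2 * pi)
C = 9.81 * 13.75 / (2 * 3.14159...)
C = 134.887500 / 6.283185
C = 21.4680 m/s

21.4680


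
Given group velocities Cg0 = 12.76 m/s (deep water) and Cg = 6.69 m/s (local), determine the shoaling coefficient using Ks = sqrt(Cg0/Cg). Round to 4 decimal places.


Ks = sqrt(Cg0 / Cg)
Ks = sqrt(12.76 / 6.69)
Ks = sqrt(1.9073)
Ks = 1.3811

1.3811


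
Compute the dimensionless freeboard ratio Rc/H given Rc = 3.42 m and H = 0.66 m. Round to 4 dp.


Relative freeboard = Rc / H
= 3.42 / 0.66
= 5.1818

5.1818


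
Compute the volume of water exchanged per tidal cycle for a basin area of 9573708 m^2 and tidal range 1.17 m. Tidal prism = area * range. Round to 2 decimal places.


Tidal prism = Area * Tidal range
P = 9573708 * 1.17
P = 11201238.36 m^3

11201238.36


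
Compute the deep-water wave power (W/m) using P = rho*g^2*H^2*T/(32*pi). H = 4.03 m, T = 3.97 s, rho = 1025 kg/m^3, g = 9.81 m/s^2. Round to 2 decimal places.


P = rho * g^2 * H^2 * T / (32 * pi)
P = 1025 * 9.81^2 * 4.03^2 * 3.97 / (32 * pi)
P = 1025 * 96.2361 * 16.2409 * 3.97 / 100.53096
P = 63264.87 W/m

63264.87


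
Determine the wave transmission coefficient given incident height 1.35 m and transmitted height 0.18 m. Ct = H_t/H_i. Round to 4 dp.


Ct = H_t / H_i
Ct = 0.18 / 1.35
Ct = 0.1333

0.1333


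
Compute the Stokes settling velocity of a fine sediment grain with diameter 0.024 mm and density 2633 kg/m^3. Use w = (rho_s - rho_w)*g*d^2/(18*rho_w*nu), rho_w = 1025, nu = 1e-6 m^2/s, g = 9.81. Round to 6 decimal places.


w = (rho_s - rho_w) * g * d^2 / (18 * rho_w * nu)
d = 0.024 mm = 0.000024 m
rho_s - rho_w = 2633 - 1025 = 1608
Numerator = 1608 * 9.81 * (0.000024)^2 = 0.000009086100
Denominator = 18 * 1025 * 1e-6 = 0.018450
w = 0.000492 m/s

0.000492


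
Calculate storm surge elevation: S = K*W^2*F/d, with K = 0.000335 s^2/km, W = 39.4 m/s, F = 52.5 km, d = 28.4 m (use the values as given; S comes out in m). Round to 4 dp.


S = K * W^2 * F / d
W^2 = 39.4^2 = 1552.36
S = 0.000335 * 1552.36 * 52.5 / 28.4
Numerator = 0.000335 * 1552.36 * 52.5 = 27.302131
S = 27.302131 / 28.4 = 0.9613 m

0.9613


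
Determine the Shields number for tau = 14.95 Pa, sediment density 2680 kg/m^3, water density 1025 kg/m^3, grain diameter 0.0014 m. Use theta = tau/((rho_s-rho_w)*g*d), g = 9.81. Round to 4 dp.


theta = tau / ((rho_s - rho_w) * g * d)
rho_s - rho_w = 2680 - 1025 = 1655
Denominator = 1655 * 9.81 * 0.0014 = 22.729770
theta = 14.95 / 22.729770
theta = 0.6577

0.6577


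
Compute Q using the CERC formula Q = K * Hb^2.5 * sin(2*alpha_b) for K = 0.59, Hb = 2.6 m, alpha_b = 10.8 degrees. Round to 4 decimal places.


Q = K * Hb^2.5 * sin(2 * alpha_b)
Hb^2.5 = 2.6^2.5 = 10.900172
sin(2 * 10.8) = sin(21.6) = 0.368125
Q = 0.59 * 10.900172 * 0.368125
Q = 2.3674 m^3/s

2.3674


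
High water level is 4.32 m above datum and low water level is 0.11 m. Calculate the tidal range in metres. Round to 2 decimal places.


Tidal range = High water - Low water
Tidal range = 4.32 - (0.11)
Tidal range = 4.21 m

4.21


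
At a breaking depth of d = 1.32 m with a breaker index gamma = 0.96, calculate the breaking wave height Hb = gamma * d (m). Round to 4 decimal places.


Hb = gamma * d
Hb = 0.96 * 1.32
Hb = 1.2672 m

1.2672


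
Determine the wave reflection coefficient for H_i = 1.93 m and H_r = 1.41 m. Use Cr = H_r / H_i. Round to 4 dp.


Cr = H_r / H_i
Cr = 1.41 / 1.93
Cr = 0.7306

0.7306


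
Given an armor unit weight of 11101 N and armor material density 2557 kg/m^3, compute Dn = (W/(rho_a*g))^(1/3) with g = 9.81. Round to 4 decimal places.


V = W / (rho_a * g)
V = 11101 / (2557 * 9.81)
V = 11101 / 25084.17
V = 0.442550 m^3
Dn = V^(1/3) = 0.442550^(1/3)
Dn = 0.7621 m

0.7621


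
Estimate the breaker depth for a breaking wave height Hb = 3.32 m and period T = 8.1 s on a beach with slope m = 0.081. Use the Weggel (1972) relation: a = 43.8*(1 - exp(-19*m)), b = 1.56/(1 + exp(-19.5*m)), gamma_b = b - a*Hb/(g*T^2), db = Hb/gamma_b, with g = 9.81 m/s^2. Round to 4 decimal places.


a = 43.8 * (1 - exp(-19 * m))
exp(-19 * 0.081) = exp(-1.5390) = 0.214596
a = 43.8 * (1 - 0.214596) = 34.400713
b = 1.56 / (1 + exp(-19.5 * m))
exp(-19.5 * 0.081) = exp(-1.5795) = 0.206078
b = 1.56 / (1 + 0.206078) = 1.293449
Hb / (g * T^2) = 3.32 / (9.81 * 8.1^2) = 3.32 / 643.6341 = 0.00515821
gamma_b = b - a * Hb/(g*T^2) = 1.293449 - 34.400713 * 0.00515821 = 1.116002
db = Hb / gamma_b = 3.32 / 1.116002
db = 2.9749 m

2.9749


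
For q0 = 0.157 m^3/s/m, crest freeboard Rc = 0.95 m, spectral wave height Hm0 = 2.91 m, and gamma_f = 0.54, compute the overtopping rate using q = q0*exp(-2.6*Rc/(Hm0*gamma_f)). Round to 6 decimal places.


q = q0 * exp(-2.6 * Rc / (Hm0 * gamma_f))
Exponent = -2.6 * 0.95 / (2.91 * 0.54)
= -2.6 * 0.95 / 1.5714
= -1.571847
exp(-1.571847) = 0.207661
q = 0.157 * 0.207661
q = 0.032603 m^3/s/m

0.032603


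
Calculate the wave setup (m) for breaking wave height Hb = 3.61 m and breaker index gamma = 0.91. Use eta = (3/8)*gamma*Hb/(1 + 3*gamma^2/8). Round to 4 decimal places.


eta = (3/8) * gamma * Hb / (1 + 3*gamma^2/8)
Numerator = (3/8) * 0.91 * 3.61 = 1.231912
Denominator = 1 + 3*0.91^2/8 = 1 + 0.310538 = 1.310538
eta = 1.231912 / 1.310538
eta = 0.9400 m

0.9400


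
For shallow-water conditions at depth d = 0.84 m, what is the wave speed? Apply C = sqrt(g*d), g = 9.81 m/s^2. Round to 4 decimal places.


Using the shallow-water approximation:
C = sqrt(g * d) = sqrt(9.81 * 0.84)
C = sqrt(8.2404)
C = 2.8706 m/s

2.8706


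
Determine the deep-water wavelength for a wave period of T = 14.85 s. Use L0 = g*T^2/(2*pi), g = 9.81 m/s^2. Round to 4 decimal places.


L0 = g * T^2 / (2 * pi)
L0 = 9.81 * 14.85^2 / (2 * pi)
L0 = 9.81 * 220.5225 / 6.28319
L0 = 2163.3257 / 6.28319
L0 = 344.3040 m

344.3040


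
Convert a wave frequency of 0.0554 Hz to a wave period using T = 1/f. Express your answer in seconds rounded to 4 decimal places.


T = 1 / f
T = 1 / 0.0554
T = 18.0505 s

18.0505


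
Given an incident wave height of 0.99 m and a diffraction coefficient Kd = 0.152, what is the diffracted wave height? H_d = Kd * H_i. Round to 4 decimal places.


H_d = Kd * H_i
H_d = 0.152 * 0.99
H_d = 0.1505 m

0.1505


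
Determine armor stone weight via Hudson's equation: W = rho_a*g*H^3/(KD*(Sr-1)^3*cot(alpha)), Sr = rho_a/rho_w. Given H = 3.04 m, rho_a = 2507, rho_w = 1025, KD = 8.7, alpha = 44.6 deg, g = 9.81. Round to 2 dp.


Sr = rho_a / rho_w = 2507 / 1025 = 2.445854
(Sr - 1) = 1.445854
(Sr - 1)^3 = 3.022547
cot(44.6) = 1 / tan(44.6) = 1 / 0.986134 = 1.014061
Numerator = 2507 * 9.81 * 3.04^3 = 690945.9764
Denominator = 8.7 * 3.022547 * 1.014061 = 26.665907
W = 690945.9764 / 26.665907
W = 25911.21 N

25911.21


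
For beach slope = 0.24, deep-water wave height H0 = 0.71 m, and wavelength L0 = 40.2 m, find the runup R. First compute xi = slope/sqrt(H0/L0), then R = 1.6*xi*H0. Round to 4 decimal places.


xi = slope / sqrt(H0/L0)
H0/L0 = 0.71/40.2 = 0.017662
sqrt(0.017662) = 0.132897
xi = 0.24 / 0.132897 = 1.805906
R = 1.6 * xi * H0 = 1.6 * 1.805906 * 0.71
R = 2.0515 m

2.0515


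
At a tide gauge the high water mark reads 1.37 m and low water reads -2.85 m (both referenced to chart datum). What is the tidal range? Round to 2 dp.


Tidal range = High water - Low water
Tidal range = 1.37 - (-2.85)
Tidal range = 4.22 m

4.22


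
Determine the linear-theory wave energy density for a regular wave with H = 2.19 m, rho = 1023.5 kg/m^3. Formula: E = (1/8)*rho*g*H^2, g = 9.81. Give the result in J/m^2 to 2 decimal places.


E = (1/8) * rho * g * H^2
E = (1/8) * 1023.5 * 9.81 * 2.19^2
E = 0.125 * 1023.5 * 9.81 * 4.7961
E = 6019.43 J/m^2

6019.43


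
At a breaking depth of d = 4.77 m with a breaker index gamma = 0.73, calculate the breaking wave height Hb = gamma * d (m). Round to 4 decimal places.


Hb = gamma * d
Hb = 0.73 * 4.77
Hb = 3.4821 m

3.4821


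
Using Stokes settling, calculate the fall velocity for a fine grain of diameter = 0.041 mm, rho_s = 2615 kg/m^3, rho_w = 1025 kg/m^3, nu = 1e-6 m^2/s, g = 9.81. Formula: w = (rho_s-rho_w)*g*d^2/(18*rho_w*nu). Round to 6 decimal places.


w = (rho_s - rho_w) * g * d^2 / (18 * rho_w * nu)
d = 0.041 mm = 0.000041 m
rho_s - rho_w = 2615 - 1025 = 1590
Numerator = 1590 * 9.81 * (0.000041)^2 = 0.000026220070
Denominator = 18 * 1025 * 1e-6 = 0.018450
w = 0.001421 m/s

0.001421


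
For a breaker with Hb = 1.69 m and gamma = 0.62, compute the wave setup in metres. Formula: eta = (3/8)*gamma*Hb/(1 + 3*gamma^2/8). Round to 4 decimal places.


eta = (3/8) * gamma * Hb / (1 + 3*gamma^2/8)
Numerator = (3/8) * 0.62 * 1.69 = 0.392925
Denominator = 1 + 3*0.62^2/8 = 1 + 0.144150 = 1.144150
eta = 0.392925 / 1.144150
eta = 0.3434 m

0.3434


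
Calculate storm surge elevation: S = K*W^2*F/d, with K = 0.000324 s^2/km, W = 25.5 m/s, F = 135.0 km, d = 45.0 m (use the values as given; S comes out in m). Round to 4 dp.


S = K * W^2 * F / d
W^2 = 25.5^2 = 650.25
S = 0.000324 * 650.25 * 135.0 / 45.0
Numerator = 0.000324 * 650.25 * 135.0 = 28.441935
S = 28.441935 / 45.0 = 0.6320 m

0.6320


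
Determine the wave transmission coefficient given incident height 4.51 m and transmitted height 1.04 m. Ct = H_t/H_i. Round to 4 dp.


Ct = H_t / H_i
Ct = 1.04 / 4.51
Ct = 0.2306

0.2306


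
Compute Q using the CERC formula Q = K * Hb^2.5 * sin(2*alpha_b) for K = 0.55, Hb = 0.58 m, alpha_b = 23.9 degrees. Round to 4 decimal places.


Q = K * Hb^2.5 * sin(2 * alpha_b)
Hb^2.5 = 0.58^2.5 = 0.256195
sin(2 * 23.9) = sin(47.8) = 0.740805
Q = 0.55 * 0.256195 * 0.740805
Q = 0.1044 m^3/s

0.1044


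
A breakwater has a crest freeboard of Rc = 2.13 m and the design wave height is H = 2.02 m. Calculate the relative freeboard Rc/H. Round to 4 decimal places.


Relative freeboard = Rc / H
= 2.13 / 2.02
= 1.0545

1.0545


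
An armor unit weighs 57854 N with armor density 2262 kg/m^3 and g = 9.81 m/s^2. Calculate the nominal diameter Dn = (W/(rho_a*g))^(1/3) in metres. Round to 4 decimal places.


V = W / (rho_a * g)
V = 57854 / (2262 * 9.81)
V = 57854 / 22190.22
V = 2.607185 m^3
Dn = V^(1/3) = 2.607185^(1/3)
Dn = 1.3763 m

1.3763


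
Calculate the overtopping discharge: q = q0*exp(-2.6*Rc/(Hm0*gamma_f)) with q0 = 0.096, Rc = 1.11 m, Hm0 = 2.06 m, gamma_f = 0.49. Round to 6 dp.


q = q0 * exp(-2.6 * Rc / (Hm0 * gamma_f))
Exponent = -2.6 * 1.11 / (2.06 * 0.49)
= -2.6 * 1.11 / 1.0094
= -2.859124
exp(-2.859124) = 0.057319
q = 0.096 * 0.057319
q = 0.005503 m^3/s/m

0.005503


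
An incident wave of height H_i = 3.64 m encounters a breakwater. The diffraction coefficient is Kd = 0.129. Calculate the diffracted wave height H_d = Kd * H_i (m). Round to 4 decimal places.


H_d = Kd * H_i
H_d = 0.129 * 3.64
H_d = 0.4696 m

0.4696


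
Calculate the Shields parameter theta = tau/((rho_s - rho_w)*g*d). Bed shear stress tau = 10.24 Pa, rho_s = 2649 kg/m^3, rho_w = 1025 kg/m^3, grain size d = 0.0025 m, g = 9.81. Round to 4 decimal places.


theta = tau / ((rho_s - rho_w) * g * d)
rho_s - rho_w = 2649 - 1025 = 1624
Denominator = 1624 * 9.81 * 0.0025 = 39.828600
theta = 10.24 / 39.828600
theta = 0.2571

0.2571


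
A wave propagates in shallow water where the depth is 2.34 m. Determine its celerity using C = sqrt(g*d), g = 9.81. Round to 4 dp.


Using the shallow-water approximation:
C = sqrt(g * d) = sqrt(9.81 * 2.34)
C = sqrt(22.9554)
C = 4.7912 m/s

4.7912


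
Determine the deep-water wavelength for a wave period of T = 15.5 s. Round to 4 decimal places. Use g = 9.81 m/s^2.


L0 = g * T^2 / (2 * pi)
L0 = 9.81 * 15.5^2 / (2 * pi)
L0 = 9.81 * 240.2500 / 6.28319
L0 = 2356.8525 / 6.28319
L0 = 375.1047 m

375.1047


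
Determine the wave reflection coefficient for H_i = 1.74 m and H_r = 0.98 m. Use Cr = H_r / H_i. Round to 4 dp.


Cr = H_r / H_i
Cr = 0.98 / 1.74
Cr = 0.5632

0.5632


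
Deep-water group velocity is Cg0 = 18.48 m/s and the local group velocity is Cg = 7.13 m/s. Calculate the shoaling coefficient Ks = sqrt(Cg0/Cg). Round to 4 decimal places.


Ks = sqrt(Cg0 / Cg)
Ks = sqrt(18.48 / 7.13)
Ks = sqrt(2.5919)
Ks = 1.6099

1.6099


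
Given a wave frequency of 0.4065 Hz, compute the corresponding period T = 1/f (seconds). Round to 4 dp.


T = 1 / f
T = 1 / 0.4065
T = 2.4600 s

2.4600


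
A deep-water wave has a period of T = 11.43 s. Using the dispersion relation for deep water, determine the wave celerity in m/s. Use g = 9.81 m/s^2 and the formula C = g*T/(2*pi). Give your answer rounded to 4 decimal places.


We use the deep-water celerity formula:
C = g * T / (2 * pi)
C = 9.81 * 11.43 / (2 * 3.14159...)
C = 112.128300 / 6.283185
C = 17.8458 m/s

17.8458


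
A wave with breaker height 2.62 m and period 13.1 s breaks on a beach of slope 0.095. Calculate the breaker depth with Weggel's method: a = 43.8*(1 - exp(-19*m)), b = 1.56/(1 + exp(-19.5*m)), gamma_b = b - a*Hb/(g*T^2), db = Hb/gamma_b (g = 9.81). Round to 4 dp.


a = 43.8 * (1 - exp(-19 * m))
exp(-19 * 0.095) = exp(-1.8050) = 0.164474
a = 43.8 * (1 - 0.164474) = 36.596019
b = 1.56 / (1 + exp(-19.5 * m))
exp(-19.5 * 0.095) = exp(-1.8525) = 0.156845
b = 1.56 / (1 + 0.156845) = 1.348496
Hb / (g * T^2) = 2.62 / (9.81 * 13.1^2) = 2.62 / 1683.4941 = 0.00155629
gamma_b = b - a * Hb/(g*T^2) = 1.348496 - 36.596019 * 0.00155629 = 1.291542
db = Hb / gamma_b = 2.62 / 1.291542
db = 2.0286 m

2.0286


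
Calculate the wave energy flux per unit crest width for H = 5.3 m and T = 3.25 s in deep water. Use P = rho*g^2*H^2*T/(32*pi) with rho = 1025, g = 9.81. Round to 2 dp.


P = rho * g^2 * H^2 * T / (32 * pi)
P = 1025 * 9.81^2 * 5.3^2 * 3.25 / (32 * pi)
P = 1025 * 96.2361 * 28.0900 * 3.25 / 100.53096
P = 89577.13 W/m

89577.13


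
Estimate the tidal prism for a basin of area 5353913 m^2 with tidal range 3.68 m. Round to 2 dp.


Tidal prism = Area * Tidal range
P = 5353913 * 3.68
P = 19702399.84 m^3

19702399.84


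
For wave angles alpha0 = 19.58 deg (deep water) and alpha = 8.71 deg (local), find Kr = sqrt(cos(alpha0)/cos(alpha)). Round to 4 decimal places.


Kr = sqrt(cos(alpha0) / cos(alpha))
cos(19.58) = 0.942174
cos(8.71) = 0.988467
Kr = sqrt(0.942174 / 0.988467)
Kr = sqrt(0.953167)
Kr = 0.9763

0.9763
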